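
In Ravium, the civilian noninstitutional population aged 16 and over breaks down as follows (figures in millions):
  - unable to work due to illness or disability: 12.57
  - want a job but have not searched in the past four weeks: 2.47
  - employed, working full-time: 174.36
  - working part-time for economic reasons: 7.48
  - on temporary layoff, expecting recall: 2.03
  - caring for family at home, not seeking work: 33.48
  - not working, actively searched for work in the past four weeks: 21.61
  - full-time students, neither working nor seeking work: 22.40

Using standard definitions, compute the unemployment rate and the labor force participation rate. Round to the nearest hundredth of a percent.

Employed = 174.36 + 7.48 = 181.84 million (anyone who worked, including part-time for economic reasons, counts as employed).
Unemployed = 2.03 + 21.61 = 23.64 million (jobless and actively searching, or on temporary layoff).
Labor force = 181.84 + 23.64 = 205.48 million.
Not in labor force = 12.57 + 2.47 + 33.48 + 22.40 = 70.92 million (those not working and not actively searching are outside the labor force — including those who want a job but have given up searching).
Civilian working-age population = 205.48 + 70.92 = 276.40 million.
Unemployment rate = 23.64 / 205.48 = 11.50%.
Labor force participation rate = 205.48 / 276.40 = 74.34%.

Unemployment rate ≈ 11.50%; labor force participation rate ≈ 74.34%.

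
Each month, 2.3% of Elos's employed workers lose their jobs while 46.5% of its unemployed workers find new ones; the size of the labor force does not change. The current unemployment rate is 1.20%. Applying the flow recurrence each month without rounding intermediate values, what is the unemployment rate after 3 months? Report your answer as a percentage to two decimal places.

With a fixed labor force, u_{t+1} = u_t + s·(1−u_t) − f·u_t = u_t·(1−s−f) + s.
Here 1−s−f = 0.512 and s = 0.023.
u_1 = 0.012000 × 0.512 + 0.023 = 0.029144.
u_2 = 0.029144 × 0.512 + 0.023 = 0.037922.
u_3 = 0.037922 × 0.512 + 0.023 = 0.042416.

Unemployment rate after three months ≈ 4.24%.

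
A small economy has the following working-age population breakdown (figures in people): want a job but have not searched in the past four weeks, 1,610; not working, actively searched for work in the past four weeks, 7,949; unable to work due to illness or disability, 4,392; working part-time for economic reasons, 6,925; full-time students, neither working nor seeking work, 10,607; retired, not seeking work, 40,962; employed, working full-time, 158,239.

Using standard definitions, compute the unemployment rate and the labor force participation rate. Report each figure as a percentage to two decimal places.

Employed = 6,925 + 158,239 = 165,164 (anyone who worked, including part-time for economic reasons, counts as employed).
Unemployed = 7,949.
Labor force = 165,164 + 7,949 = 173,113.
Not in labor force = 1,610 + 4,392 + 10,607 + 40,962 = 57,571 (those not working and not actively searching are outside the labor force — including those who want a job but have given up searching).
Civilian working-age population = 173,113 + 57,571 = 230,684.
Unemployment rate = 7,949 / 173,113 = 4.59%.
Labor force participation rate = 173,113 / 230,684 = 75.04%.

Unemployment rate ≈ 4.59%; labor force participation rate ≈ 75.04%.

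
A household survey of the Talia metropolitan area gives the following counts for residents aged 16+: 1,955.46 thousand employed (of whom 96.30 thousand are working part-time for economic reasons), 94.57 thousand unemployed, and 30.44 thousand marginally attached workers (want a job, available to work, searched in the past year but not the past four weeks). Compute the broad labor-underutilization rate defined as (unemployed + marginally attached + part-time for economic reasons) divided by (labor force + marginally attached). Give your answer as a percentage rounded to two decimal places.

Broad underutilization rate ≈ 10.64%.

Labor force = 1,955.46 + 94.57 = 2,050.03 thousand.
Numerator = 94.57 + 30.44 + 96.30 = 221.31 thousand.
Denominator = 2,050.03 + 30.44 = 2,080.47 thousand.
Broad rate = 221.31 / 2,080.47 = 10.64%.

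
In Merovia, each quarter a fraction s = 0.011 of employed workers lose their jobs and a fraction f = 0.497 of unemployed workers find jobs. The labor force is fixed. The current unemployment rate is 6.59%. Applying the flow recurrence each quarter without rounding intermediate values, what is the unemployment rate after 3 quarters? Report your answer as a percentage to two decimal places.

With a fixed labor force, u_{t+1} = u_t + s·(1−u_t) − f·u_t = u_t·(1−s−f) + s.
Here 1−s−f = 0.492 and s = 0.011.
u_1 = 0.065900 × 0.492 + 0.011 = 0.043423.
u_2 = 0.043423 × 0.492 + 0.011 = 0.032364.
u_3 = 0.032364 × 0.492 + 0.011 = 0.026923.

Unemployment rate after three quarters ≈ 2.69%.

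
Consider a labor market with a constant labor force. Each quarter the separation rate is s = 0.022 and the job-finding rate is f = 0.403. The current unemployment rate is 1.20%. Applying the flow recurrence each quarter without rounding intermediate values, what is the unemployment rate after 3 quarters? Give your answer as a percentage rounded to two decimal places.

Unemployment rate after three quarters ≈ 4.42%.

With a fixed labor force, u_{t+1} = u_t + s·(1−u_t) − f·u_t = u_t·(1−s−f) + s.
Here 1−s−f = 0.575 and s = 0.022.
u_1 = 0.012000 × 0.575 + 0.022 = 0.028900.
u_2 = 0.028900 × 0.575 + 0.022 = 0.038617.
u_3 = 0.038617 × 0.575 + 0.022 = 0.044205.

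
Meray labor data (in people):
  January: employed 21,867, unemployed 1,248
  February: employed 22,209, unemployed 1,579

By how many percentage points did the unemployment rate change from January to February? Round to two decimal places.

The unemployment rate changed by +1.24 percentage points.

January: labor force = 21,867 + 1,248 = 23,115; u = 1,248/23,115 = 5.40%.
February: labor force = 22,209 + 1,579 = 23,788; u = 1,579/23,788 = 6.64%.
Change = 6.64% − 5.40% = +1.24 pp.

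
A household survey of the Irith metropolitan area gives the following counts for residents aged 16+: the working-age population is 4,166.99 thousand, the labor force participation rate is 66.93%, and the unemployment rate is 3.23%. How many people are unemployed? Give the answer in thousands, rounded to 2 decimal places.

Labor force = 0.6693 × 4,166.99 = 2,788.97 thousand.
Unemployed = 0.0323 × 2,788.97 ≈ 90.08 thousand.

About 90.08 thousand are unemployed.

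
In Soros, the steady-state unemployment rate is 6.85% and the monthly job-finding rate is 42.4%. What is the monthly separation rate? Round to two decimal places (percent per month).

Separation rate ≈ 3.12% per month.

From u* = s/(s+f): s = u·f/(1−u).
s = 0.0685 × 42.4 / (1 − 0.0685) = 2.9044 / 0.9315 ≈ 3.12% per month.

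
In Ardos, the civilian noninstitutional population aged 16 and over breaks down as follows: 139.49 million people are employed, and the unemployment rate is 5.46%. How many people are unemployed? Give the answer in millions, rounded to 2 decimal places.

Let U be the number unemployed. The labor force is E + U, and U/(E+U) = 0.0546.
So U = 0.0546 × 139.49 / (1 − 0.0546) = 7.6162 / 0.9454 ≈ 8.06 million.

About 8.06 million are unemployed.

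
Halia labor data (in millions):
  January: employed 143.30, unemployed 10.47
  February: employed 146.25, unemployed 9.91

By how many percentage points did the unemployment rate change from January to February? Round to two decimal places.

January: labor force = 143.30 + 10.47 = 153.77; u = 10.47/153.77 = 6.81%.
February: labor force = 146.25 + 9.91 = 156.16; u = 9.91/156.16 = 6.35%.
Change = 6.35% − 6.81% = −0.46 pp.

The unemployment rate changed by −0.46 percentage points.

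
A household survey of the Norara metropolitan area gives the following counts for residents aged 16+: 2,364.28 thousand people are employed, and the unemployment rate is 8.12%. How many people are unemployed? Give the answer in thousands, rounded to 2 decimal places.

Let U be the number unemployed. The labor force is E + U, and U/(E+U) = 0.0812.
So U = 0.0812 × 2,364.28 / (1 − 0.0812) = 191.9795 / 0.9188 ≈ 208.95 thousand.

About 208.95 thousand are unemployed.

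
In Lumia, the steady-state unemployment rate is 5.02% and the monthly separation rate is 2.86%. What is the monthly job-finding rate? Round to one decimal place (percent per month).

Job-finding rate ≈ 54.1% per month.

From u* = s/(s+f): f = s·(1−u)/u.
f = 2.86 × (1 − 0.0502) / 0.0502 = 2.7164 / 0.0502 ≈ 54.1% per month.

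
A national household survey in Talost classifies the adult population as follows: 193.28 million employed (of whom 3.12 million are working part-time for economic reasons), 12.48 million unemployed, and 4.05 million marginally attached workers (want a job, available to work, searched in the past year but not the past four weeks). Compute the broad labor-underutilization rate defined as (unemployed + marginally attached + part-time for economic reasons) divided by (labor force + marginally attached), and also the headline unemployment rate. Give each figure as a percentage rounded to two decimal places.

Labor force = 193.28 + 12.48 = 205.76 million.
Numerator = 12.48 + 4.05 + 3.12 = 19.65 million.
Denominator = 205.76 + 4.05 = 209.81 million.
Broad rate = 19.65 / 209.81 = 9.37%.
Headline unemployment rate = 12.48 / 205.76 = 6.07%.

Broad underutilization rate ≈ 9.37%; headline unemployment rate ≈ 6.07%.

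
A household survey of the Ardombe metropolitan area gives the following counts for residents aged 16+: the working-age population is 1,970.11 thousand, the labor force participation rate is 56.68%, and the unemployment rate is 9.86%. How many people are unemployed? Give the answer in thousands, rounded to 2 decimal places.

About 110.10 thousand are unemployed.

Labor force = 0.5668 × 1,970.11 = 1,116.66 thousand.
Unemployed = 0.0986 × 1,116.66 ≈ 110.10 thousand.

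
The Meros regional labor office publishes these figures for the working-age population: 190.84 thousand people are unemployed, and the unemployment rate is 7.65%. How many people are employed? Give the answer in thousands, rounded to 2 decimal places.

Labor force = U / u = 190.84 / 0.0765 ≈ 2,494.64 thousand.
Employed = labor force − unemployed = 2,494.64 − 190.84 = 2,303.80 thousand.

About 2,303.80 thousand are employed.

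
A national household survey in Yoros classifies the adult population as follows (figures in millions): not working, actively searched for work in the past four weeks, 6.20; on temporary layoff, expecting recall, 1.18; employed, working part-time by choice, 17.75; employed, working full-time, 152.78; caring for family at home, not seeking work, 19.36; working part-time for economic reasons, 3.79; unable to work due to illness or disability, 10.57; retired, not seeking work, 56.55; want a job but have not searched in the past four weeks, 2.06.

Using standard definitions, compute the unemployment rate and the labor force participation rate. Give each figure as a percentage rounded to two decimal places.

Unemployment rate ≈ 4.06%; labor force participation rate ≈ 67.24%.

Employed = 17.75 + 152.78 + 3.79 = 174.32 million (anyone who worked, including part-time for economic reasons, counts as employed).
Unemployed = 6.20 + 1.18 = 7.38 million (jobless and actively searching, or on temporary layoff).
Labor force = 174.32 + 7.38 = 181.70 million.
Not in labor force = 19.36 + 10.57 + 56.55 + 2.06 = 88.54 million (those not working and not actively searching are outside the labor force — including those who want a job but have given up searching).
Civilian working-age population = 181.70 + 88.54 = 270.24 million.
Unemployment rate = 7.38 / 181.70 = 4.06%.
Labor force participation rate = 181.70 / 270.24 = 67.24%.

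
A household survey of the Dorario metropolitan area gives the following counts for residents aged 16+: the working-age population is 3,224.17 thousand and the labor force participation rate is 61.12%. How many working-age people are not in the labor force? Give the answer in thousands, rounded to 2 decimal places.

About 1,253.56 thousand are not in the labor force.

Share not in the labor force = 1 − 0.6112 = 0.3888.
Not in labor force = 0.3888 × 3,224.17 ≈ 1,253.56 thousand.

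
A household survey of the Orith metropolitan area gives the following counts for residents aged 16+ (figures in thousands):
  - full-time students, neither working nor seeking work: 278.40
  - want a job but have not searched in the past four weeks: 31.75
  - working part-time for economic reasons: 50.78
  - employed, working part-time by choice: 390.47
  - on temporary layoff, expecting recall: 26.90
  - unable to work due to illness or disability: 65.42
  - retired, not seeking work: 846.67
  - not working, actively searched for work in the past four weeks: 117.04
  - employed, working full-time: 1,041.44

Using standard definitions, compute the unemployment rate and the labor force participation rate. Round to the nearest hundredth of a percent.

Employed = 50.78 + 390.47 + 1,041.44 = 1,482.69 thousand (anyone who worked, including part-time for economic reasons, counts as employed).
Unemployed = 26.90 + 117.04 = 143.94 thousand (jobless and actively searching, or on temporary layoff).
Labor force = 1,482.69 + 143.94 = 1,626.63 thousand.
Not in labor force = 278.40 + 31.75 + 65.42 + 846.67 = 1,222.24 thousand (those not working and not actively searching are outside the labor force — including those who want a job but have given up searching).
Civilian working-age population = 1,626.63 + 1,222.24 = 2,848.87 thousand.
Unemployment rate = 143.94 / 1,626.63 = 8.85%.
Labor force participation rate = 1,626.63 / 2,848.87 = 57.10%.

Unemployment rate ≈ 8.85%; labor force participation rate ≈ 57.10%.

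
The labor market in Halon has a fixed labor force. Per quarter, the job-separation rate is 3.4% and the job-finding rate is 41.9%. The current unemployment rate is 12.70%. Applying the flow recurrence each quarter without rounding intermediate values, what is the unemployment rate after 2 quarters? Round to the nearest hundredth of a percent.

Unemployment rate after two quarters ≈ 9.06%.

With a fixed labor force, u_{t+1} = u_t + s·(1−u_t) − f·u_t = u_t·(1−s−f) + s.
Here 1−s−f = 0.547 and s = 0.034.
u_1 = 0.127000 × 0.547 + 0.034 = 0.103469.
u_2 = 0.103469 × 0.547 + 0.034 = 0.090598.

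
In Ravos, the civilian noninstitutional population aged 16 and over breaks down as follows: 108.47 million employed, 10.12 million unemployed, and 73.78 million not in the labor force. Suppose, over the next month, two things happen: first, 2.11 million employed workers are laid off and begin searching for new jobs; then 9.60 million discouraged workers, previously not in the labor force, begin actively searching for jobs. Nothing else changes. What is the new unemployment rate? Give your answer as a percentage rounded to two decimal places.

Initially, labor force = 108.47 + 10.12 = 118.59 million, so u = 10.12/118.59 = 8.53%.
After the first change, employed falls and unemployed rises by 2.11; labor force unchanged → E = 106.36, U = 12.23, labor force = 118.59 million.
After the second change, unemployed and labor force both rise by 9.60 → E = 106.36, U = 21.83, labor force = 128.19 million.
New unemployment rate = 21.83 / 128.19 = 17.03%.

New unemployment rate ≈ 17.03%.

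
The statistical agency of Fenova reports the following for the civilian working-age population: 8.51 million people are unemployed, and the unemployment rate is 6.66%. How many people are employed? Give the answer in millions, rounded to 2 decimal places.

Labor force = U / u = 8.51 / 0.0666 ≈ 127.78 million.
Employed = labor force − unemployed = 127.78 − 8.51 = 119.27 million.

About 119.27 million are employed.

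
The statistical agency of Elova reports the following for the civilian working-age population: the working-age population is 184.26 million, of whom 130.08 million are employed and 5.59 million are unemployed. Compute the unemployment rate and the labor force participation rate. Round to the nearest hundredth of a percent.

Unemployment rate ≈ 4.12%; labor force participation rate ≈ 73.63%.

Labor force = employed + unemployed = 130.08 + 5.59 = 135.67 million.
Unemployment rate = 5.59 / 135.67 = 4.12%.
Labor force participation rate = 135.67 / 184.26 = 73.63%.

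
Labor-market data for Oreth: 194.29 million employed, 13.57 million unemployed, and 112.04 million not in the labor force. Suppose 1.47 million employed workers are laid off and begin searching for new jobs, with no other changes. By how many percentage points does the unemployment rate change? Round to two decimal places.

The unemployment rate changes by +0.71 percentage points.

Initially, labor force = 194.29 + 13.57 = 207.86 million, so u = 13.57/207.86 = 6.53%.
After the change, employed falls and unemployed rises by 1.47; labor force unchanged → E = 192.82, U = 15.04, labor force = 207.86 million.
New unemployment rate = 15.04 / 207.86 = 7.24%.
Change = 7.24% − 6.53% = +0.71 percentage points.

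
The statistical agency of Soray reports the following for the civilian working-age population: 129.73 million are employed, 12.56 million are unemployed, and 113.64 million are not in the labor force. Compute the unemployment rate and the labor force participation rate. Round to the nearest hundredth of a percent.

Labor force = employed + unemployed = 129.73 + 12.56 = 142.29 million.
Working-age population = 142.29 + 113.64 = 255.93 million.
Unemployment rate = 12.56 / 142.29 = 8.83%.
Labor force participation rate = 142.29 / 255.93 = 55.60%.

Unemployment rate ≈ 8.83%; labor force participation rate ≈ 55.60%.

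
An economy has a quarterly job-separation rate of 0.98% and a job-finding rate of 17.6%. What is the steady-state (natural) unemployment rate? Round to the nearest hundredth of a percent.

At steady state the flows balance: s·E = f·U, so U/(E+U) = s/(s+f).
u* = 0.98 / (0.98 + 17.6) = 0.98 / 18.58 = 5.27%.

Steady-state unemployment rate ≈ 5.27%.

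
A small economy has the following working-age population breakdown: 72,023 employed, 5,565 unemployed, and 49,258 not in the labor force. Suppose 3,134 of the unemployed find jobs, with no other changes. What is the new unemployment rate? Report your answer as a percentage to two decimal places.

New unemployment rate ≈ 3.13%.

Initially, labor force = 72,023 + 5,565 = 77,588, so u = 5,565/77,588 = 7.17%.
After the change, unemployed falls and employed rises by 3,134; labor force unchanged → E = 75,157, U = 2,431, labor force = 77,588.
New unemployment rate = 2,431 / 77,588 = 3.13%.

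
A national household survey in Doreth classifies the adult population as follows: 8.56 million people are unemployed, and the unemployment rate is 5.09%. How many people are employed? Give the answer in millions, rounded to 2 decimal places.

About 159.61 million are employed.

Labor force = U / u = 8.56 / 0.0509 ≈ 168.17 million.
Employed = labor force − unemployed = 168.17 − 8.56 = 159.61 million.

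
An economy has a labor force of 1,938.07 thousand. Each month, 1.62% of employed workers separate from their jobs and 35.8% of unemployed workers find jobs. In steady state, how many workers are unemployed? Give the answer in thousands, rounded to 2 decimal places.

About 83.90 thousand are unemployed in steady state.

Steady-state unemployment rate u* = s/(s+f) = 1.62/(1.62+35.8) = 0.043292.
Unemployed = u* × labor force = 0.043292 × 1,938.07 ≈ 83.90 thousand.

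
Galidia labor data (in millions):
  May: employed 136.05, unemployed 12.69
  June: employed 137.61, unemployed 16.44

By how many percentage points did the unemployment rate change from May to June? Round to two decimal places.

May: labor force = 136.05 + 12.69 = 148.74; u = 12.69/148.74 = 8.53%.
June: labor force = 137.61 + 16.44 = 154.05; u = 16.44/154.05 = 10.67%.
Change = 10.67% − 8.53% = +2.14 pp.

The unemployment rate changed by +2.14 percentage points.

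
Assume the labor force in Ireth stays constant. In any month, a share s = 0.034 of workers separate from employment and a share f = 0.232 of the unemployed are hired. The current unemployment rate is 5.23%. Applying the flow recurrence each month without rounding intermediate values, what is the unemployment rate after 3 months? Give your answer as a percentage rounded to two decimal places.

Unemployment rate after three months ≈ 9.80%.

With a fixed labor force, u_{t+1} = u_t + s·(1−u_t) − f·u_t = u_t·(1−s−f) + s.
Here 1−s−f = 0.734 and s = 0.034.
u_1 = 0.052300 × 0.734 + 0.034 = 0.072388.
u_2 = 0.072388 × 0.734 + 0.034 = 0.087133.
u_3 = 0.087133 × 0.734 + 0.034 = 0.097956.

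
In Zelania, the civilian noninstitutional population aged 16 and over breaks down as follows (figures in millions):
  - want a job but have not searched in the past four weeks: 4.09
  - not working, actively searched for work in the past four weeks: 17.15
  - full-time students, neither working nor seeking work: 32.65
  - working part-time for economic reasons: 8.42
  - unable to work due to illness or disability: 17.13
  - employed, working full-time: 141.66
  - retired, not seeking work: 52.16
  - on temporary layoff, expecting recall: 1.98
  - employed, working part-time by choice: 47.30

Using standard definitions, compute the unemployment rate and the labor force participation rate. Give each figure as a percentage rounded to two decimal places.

Unemployment rate ≈ 8.84%; labor force participation rate ≈ 67.13%.

Employed = 8.42 + 141.66 + 47.30 = 197.38 million (anyone who worked, including part-time for economic reasons, counts as employed).
Unemployed = 17.15 + 1.98 = 19.13 million (jobless and actively searching, or on temporary layoff).
Labor force = 197.38 + 19.13 = 216.51 million.
Not in labor force = 4.09 + 32.65 + 17.13 + 52.16 = 106.03 million (those not working and not actively searching are outside the labor force — including those who want a job but have given up searching).
Civilian working-age population = 216.51 + 106.03 = 322.54 million.
Unemployment rate = 19.13 / 216.51 = 8.84%.
Labor force participation rate = 216.51 / 322.54 = 67.13%.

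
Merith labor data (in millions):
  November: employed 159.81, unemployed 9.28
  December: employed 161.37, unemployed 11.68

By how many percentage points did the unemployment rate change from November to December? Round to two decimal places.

The unemployment rate changed by +1.26 percentage points.

November: labor force = 159.81 + 9.28 = 169.09; u = 9.28/169.09 = 5.49%.
December: labor force = 161.37 + 11.68 = 173.05; u = 11.68/173.05 = 6.75%.
Change = 6.75% − 5.49% = +1.26 pp.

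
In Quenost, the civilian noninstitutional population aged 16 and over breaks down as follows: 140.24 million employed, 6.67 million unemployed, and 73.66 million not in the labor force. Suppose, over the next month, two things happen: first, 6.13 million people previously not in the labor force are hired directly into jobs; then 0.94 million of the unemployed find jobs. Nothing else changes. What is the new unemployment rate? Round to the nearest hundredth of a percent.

New unemployment rate ≈ 3.74%.

Initially, labor force = 140.24 + 6.67 = 146.91 million, so u = 6.67/146.91 = 4.54%.
After the first change, employed and labor force both rise by 6.13; unemployed unchanged → E = 146.37, U = 6.67, labor force = 153.04 million.
After the second change, unemployed falls and employed rises by 0.94; labor force unchanged → E = 147.31, U = 5.73, labor force = 153.04 million.
New unemployment rate = 5.73 / 153.04 = 3.74%.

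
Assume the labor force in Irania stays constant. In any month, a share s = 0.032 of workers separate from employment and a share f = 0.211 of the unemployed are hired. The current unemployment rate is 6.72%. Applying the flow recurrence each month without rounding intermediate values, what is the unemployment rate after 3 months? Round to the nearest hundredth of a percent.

With a fixed labor force, u_{t+1} = u_t + s·(1−u_t) − f·u_t = u_t·(1−s−f) + s.
Here 1−s−f = 0.757 and s = 0.032.
u_1 = 0.067200 × 0.757 + 0.032 = 0.082870.
u_2 = 0.082870 × 0.757 + 0.032 = 0.094733.
u_3 = 0.094733 × 0.757 + 0.032 = 0.103713.

Unemployment rate after three months ≈ 10.37%.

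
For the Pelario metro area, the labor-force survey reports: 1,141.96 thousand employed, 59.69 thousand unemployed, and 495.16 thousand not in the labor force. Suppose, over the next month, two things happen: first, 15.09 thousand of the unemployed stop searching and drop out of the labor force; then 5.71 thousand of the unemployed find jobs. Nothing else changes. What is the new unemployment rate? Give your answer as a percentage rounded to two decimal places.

Initially, labor force = 1,141.96 + 59.69 = 1,201.65 thousand, so u = 59.69/1,201.65 = 4.97%.
After the first change, unemployed and labor force both fall by 15.09 → E = 1,141.96, U = 44.60, labor force = 1,186.56 thousand.
After the second change, unemployed falls and employed rises by 5.71; labor force unchanged → E = 1,147.67, U = 38.89, labor force = 1,186.56 thousand.
New unemployment rate = 38.89 / 1,186.56 = 3.28%.

New unemployment rate ≈ 3.28%.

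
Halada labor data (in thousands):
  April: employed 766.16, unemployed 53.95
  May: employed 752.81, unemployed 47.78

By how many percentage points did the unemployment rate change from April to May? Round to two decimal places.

April: labor force = 766.16 + 53.95 = 820.11; u = 53.95/820.11 = 6.58%.
May: labor force = 752.81 + 47.78 = 800.59; u = 47.78/800.59 = 5.97%.
Change = 5.97% − 6.58% = −0.61 pp.

The unemployment rate changed by −0.61 percentage points.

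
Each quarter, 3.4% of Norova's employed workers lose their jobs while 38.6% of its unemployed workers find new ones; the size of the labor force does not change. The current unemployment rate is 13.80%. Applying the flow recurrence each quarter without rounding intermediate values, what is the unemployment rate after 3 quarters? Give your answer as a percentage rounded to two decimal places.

Unemployment rate after three quarters ≈ 9.21%.

With a fixed labor force, u_{t+1} = u_t + s·(1−u_t) − f·u_t = u_t·(1−s−f) + s.
Here 1−s−f = 0.580 and s = 0.034.
u_1 = 0.138000 × 0.580 + 0.034 = 0.114040.
u_2 = 0.114040 × 0.580 + 0.034 = 0.100143.
u_3 = 0.100143 × 0.580 + 0.034 = 0.092083.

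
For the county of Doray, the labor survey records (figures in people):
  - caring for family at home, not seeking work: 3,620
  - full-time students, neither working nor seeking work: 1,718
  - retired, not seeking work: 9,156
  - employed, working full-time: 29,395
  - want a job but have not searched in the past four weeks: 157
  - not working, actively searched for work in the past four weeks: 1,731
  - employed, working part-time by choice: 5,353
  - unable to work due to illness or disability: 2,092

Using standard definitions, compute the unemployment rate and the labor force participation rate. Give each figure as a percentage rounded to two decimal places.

Employed = 29,395 + 5,353 = 34,748.
Unemployed = 1,731.
Labor force = 34,748 + 1,731 = 36,479.
Not in labor force = 3,620 + 1,718 + 9,156 + 157 + 2,092 = 16,743 (those not working and not actively searching are outside the labor force — including those who want a job but have given up searching).
Civilian working-age population = 36,479 + 16,743 = 53,222.
Unemployment rate = 1,731 / 36,479 = 4.75%.
Labor force participation rate = 36,479 / 53,222 = 68.54%.

Unemployment rate ≈ 4.75%; labor force participation rate ≈ 68.54%.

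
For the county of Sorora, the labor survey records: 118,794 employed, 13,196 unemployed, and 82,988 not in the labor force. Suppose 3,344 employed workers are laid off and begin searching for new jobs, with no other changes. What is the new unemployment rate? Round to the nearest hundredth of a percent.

New unemployment rate ≈ 12.53%.

Initially, labor force = 118,794 + 13,196 = 131,990, so u = 13,196/131,990 = 10.00%.
After the change, employed falls and unemployed rises by 3,344; labor force unchanged → E = 115,450, U = 16,540, labor force = 131,990.
New unemployment rate = 16,540 / 131,990 = 12.53%.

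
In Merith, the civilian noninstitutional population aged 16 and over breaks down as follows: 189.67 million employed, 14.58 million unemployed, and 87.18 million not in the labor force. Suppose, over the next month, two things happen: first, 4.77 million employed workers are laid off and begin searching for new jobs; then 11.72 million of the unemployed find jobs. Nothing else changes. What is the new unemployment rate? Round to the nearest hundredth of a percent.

Initially, labor force = 189.67 + 14.58 = 204.25 million, so u = 14.58/204.25 = 7.14%.
After the first change, employed falls and unemployed rises by 4.77; labor force unchanged → E = 184.90, U = 19.35, labor force = 204.25 million.
After the second change, unemployed falls and employed rises by 11.72; labor force unchanged → E = 196.62, U = 7.63, labor force = 204.25 million.
New unemployment rate = 7.63 / 204.25 = 3.74%.

New unemployment rate ≈ 3.74%.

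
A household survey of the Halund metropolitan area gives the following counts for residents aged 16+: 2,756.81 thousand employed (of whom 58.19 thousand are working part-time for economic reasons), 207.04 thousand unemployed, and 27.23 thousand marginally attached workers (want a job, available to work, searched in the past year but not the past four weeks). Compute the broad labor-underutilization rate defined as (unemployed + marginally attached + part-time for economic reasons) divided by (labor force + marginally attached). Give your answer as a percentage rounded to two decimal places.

Labor force = 2,756.81 + 207.04 = 2,963.85 thousand.
Numerator = 207.04 + 27.23 + 58.19 = 292.46 thousand.
Denominator = 2,963.85 + 27.23 = 2,991.08 thousand.
Broad rate = 292.46 / 2,991.08 = 9.78%.

Broad underutilization rate ≈ 9.78%.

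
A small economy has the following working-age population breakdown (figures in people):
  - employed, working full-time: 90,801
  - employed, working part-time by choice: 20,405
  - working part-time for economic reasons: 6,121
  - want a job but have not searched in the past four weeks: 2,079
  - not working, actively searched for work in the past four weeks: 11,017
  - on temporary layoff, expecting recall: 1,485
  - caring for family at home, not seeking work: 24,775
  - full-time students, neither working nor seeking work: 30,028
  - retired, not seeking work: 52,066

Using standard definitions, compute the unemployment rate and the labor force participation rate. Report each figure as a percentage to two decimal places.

Unemployment rate ≈ 9.63%; labor force participation rate ≈ 54.37%.

Employed = 90,801 + 20,405 + 6,121 = 117,327 (anyone who worked, including part-time for economic reasons, counts as employed).
Unemployed = 11,017 + 1,485 = 12,502 (jobless and actively searching, or on temporary layoff).
Labor force = 117,327 + 12,502 = 129,829.
Not in labor force = 2,079 + 24,775 + 30,028 + 52,066 = 108,948 (those not working and not actively searching are outside the labor force — including those who want a job but have given up searching).
Civilian working-age population = 129,829 + 108,948 = 238,777.
Unemployment rate = 12,502 / 129,829 = 9.63%.
Labor force participation rate = 129,829 / 238,777 = 54.37%.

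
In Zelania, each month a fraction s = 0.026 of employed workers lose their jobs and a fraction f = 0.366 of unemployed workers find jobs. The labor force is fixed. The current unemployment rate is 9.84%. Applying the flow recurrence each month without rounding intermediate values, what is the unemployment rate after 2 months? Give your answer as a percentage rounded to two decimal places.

Unemployment rate after two months ≈ 7.82%.

With a fixed labor force, u_{t+1} = u_t + s·(1−u_t) − f·u_t = u_t·(1−s−f) + s.
Here 1−s−f = 0.608 and s = 0.026.
u_1 = 0.098400 × 0.608 + 0.026 = 0.085827.
u_2 = 0.085827 × 0.608 + 0.026 = 0.078183.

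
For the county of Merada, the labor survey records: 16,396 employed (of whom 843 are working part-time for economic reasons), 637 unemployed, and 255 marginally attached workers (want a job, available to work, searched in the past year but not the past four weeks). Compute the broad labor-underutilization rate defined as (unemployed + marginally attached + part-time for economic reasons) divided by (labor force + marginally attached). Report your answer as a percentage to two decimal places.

Broad underutilization rate ≈ 10.04%.

Labor force = 16,396 + 637 = 17,033.
Numerator = 637 + 255 + 843 = 1,735.
Denominator = 17,033 + 255 = 17,288.
Broad rate = 1,735 / 17,288 = 10.04%.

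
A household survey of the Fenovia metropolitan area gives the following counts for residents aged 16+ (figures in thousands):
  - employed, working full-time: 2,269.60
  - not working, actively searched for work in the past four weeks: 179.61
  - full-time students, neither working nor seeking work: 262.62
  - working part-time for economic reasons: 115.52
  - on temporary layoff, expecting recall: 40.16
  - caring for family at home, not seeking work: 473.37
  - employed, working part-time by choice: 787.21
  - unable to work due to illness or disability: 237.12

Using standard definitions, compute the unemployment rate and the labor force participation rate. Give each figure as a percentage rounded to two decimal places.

Unemployment rate ≈ 6.48%; labor force participation rate ≈ 77.71%.

Employed = 2,269.60 + 115.52 + 787.21 = 3,172.33 thousand (anyone who worked, including part-time for economic reasons, counts as employed).
Unemployed = 179.61 + 40.16 = 219.77 thousand (jobless and actively searching, or on temporary layoff).
Labor force = 3,172.33 + 219.77 = 3,392.10 thousand.
Not in labor force = 262.62 + 473.37 + 237.12 = 973.11 thousand (those not working and not actively searching are outside the labor force).
Civilian working-age population = 3,392.10 + 973.11 = 4,365.21 thousand.
Unemployment rate = 219.77 / 3,392.10 = 6.48%.
Labor force participation rate = 3,392.10 / 4,365.21 = 77.71%.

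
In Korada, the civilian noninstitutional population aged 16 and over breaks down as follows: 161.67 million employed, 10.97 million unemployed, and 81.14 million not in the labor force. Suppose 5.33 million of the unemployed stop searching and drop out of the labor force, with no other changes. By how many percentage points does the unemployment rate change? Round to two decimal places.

Initially, labor force = 161.67 + 10.97 = 172.64 million, so u = 10.97/172.64 = 6.35%.
After the change, unemployed and labor force both fall by 5.33 → E = 161.67, U = 5.64, labor force = 167.31 million.
New unemployment rate = 5.64 / 167.31 = 3.37%.
Change = 3.37% − 6.35% = −2.98 percentage points.

The unemployment rate changes by −2.98 percentage points.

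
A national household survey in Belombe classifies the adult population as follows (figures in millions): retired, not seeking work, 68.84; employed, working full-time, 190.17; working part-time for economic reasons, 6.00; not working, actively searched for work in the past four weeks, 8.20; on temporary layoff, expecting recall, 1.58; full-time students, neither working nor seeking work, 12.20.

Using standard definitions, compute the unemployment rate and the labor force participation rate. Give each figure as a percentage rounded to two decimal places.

Unemployment rate ≈ 4.75%; labor force participation rate ≈ 71.76%.

Employed = 190.17 + 6.00 = 196.17 million (anyone who worked, including part-time for economic reasons, counts as employed).
Unemployed = 8.20 + 1.58 = 9.78 million (jobless and actively searching, or on temporary layoff).
Labor force = 196.17 + 9.78 = 205.95 million.
Not in labor force = 68.84 + 12.20 = 81.04 million (those not working and not actively searching are outside the labor force).
Civilian working-age population = 205.95 + 81.04 = 286.99 million.
Unemployment rate = 9.78 / 205.95 = 4.75%.
Labor force participation rate = 205.95 / 286.99 = 71.76%.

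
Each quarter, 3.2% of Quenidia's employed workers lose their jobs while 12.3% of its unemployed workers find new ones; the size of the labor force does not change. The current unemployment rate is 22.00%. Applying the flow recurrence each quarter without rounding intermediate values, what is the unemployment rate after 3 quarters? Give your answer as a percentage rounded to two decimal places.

With a fixed labor force, u_{t+1} = u_t + s·(1−u_t) − f·u_t = u_t·(1−s−f) + s.
Here 1−s−f = 0.845 and s = 0.032.
u_1 = 0.220000 × 0.845 + 0.032 = 0.217900.
u_2 = 0.217900 × 0.845 + 0.032 = 0.216125.
u_3 = 0.216125 × 0.845 + 0.032 = 0.214626.

Unemployment rate after three quarters ≈ 21.46%.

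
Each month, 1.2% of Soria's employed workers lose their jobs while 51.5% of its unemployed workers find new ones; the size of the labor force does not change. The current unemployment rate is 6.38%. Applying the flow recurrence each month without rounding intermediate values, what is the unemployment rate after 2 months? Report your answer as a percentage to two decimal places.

Unemployment rate after two months ≈ 3.19%.

With a fixed labor force, u_{t+1} = u_t + s·(1−u_t) − f·u_t = u_t·(1−s−f) + s.
Here 1−s−f = 0.473 and s = 0.012.
u_1 = 0.063800 × 0.473 + 0.012 = 0.042177.
u_2 = 0.042177 × 0.473 + 0.012 = 0.031950.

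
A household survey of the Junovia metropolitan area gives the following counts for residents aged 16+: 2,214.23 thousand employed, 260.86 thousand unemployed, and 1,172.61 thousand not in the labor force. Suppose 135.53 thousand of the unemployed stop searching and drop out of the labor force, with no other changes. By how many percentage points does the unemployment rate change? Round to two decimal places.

Initially, labor force = 2,214.23 + 260.86 = 2,475.09 thousand, so u = 260.86/2,475.09 = 10.54%.
After the change, unemployed and labor force both fall by 135.53 → E = 2,214.23, U = 125.33, labor force = 2,339.56 thousand.
New unemployment rate = 125.33 / 2,339.56 = 5.36%.
Change = 5.36% − 10.54% = −5.18 percentage points.

The unemployment rate changes by −5.18 percentage points.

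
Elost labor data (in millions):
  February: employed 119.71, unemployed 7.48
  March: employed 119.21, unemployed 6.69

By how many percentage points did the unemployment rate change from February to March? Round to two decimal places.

February: labor force = 119.71 + 7.48 = 127.19; u = 7.48/127.19 = 5.88%.
March: labor force = 119.21 + 6.69 = 125.90; u = 6.69/125.90 = 5.31%.
Change = 5.31% − 5.88% = −0.57 pp.

The unemployment rate changed by −0.57 percentage points.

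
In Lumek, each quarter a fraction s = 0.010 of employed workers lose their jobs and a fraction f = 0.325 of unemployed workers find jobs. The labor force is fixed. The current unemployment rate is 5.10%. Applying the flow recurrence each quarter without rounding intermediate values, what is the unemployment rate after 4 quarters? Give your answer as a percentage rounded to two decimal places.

With a fixed labor force, u_{t+1} = u_t + s·(1−u_t) − f·u_t = u_t·(1−s−f) + s.
Here 1−s−f = 0.665 and s = 0.010.
u_1 = 0.051000 × 0.665 + 0.010 = 0.043915.
u_2 = 0.043915 × 0.665 + 0.010 = 0.039203.
u_3 = 0.039203 × 0.665 + 0.010 = 0.036070.
u_4 = 0.036070 × 0.665 + 0.010 = 0.033987.

Unemployment rate after four quarters ≈ 3.40%.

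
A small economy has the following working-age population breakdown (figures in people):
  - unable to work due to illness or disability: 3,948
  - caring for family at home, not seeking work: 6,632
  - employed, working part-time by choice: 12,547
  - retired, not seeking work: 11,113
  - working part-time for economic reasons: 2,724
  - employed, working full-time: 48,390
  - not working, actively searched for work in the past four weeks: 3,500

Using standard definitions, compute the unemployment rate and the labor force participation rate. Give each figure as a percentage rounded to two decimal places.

Employed = 12,547 + 2,724 + 48,390 = 63,661 (anyone who worked, including part-time for economic reasons, counts as employed).
Unemployed = 3,500.
Labor force = 63,661 + 3,500 = 67,161.
Not in labor force = 3,948 + 6,632 + 11,113 = 21,693 (those not working and not actively searching are outside the labor force).
Civilian working-age population = 67,161 + 21,693 = 88,854.
Unemployment rate = 3,500 / 67,161 = 5.21%.
Labor force participation rate = 67,161 / 88,854 = 75.59%.

Unemployment rate ≈ 5.21%; labor force participation rate ≈ 75.59%.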